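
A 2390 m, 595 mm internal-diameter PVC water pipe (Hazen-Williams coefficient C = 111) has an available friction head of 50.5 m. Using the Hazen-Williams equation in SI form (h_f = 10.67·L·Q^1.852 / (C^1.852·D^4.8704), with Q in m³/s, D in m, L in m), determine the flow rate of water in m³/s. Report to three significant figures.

Rearranging: Q = [h_f·C^1.852·D^4.8704 / (10.67·L)]^(1/1.852)
Q = [50.5·111^1.852·0.595^4.8704 / (10.67·2390)]^0.540 = 0.9833 m³/s

Q ≈ 0.983 m³/s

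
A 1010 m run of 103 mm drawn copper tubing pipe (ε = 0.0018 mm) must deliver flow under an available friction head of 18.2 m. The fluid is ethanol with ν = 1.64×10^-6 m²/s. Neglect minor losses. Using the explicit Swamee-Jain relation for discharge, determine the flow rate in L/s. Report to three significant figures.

Swamee-Jain (Type II): Q = -0.965·√(gD⁵h_f/L)·ln[ε/(3.7D) + √(3.17ν²L/(gD³h_f))]
√(gD⁵h_f/L) = √(9.81·0.103⁵·18.2/1010) = 0.001432
ε/(3.7D) = 4.72×10^-6; √(3.17ν²L/(gD³h_f)) = 2.10×10^-4
Q = -0.965·0.001432·ln(2.148×10^-4) = 0.01167 m³/s
Check: V = 1.40 m/s, Re = 8.79×10^4, f = 0.01845, h_f = 18.1 m ≈ 18.2 m ✓

Q ≈ 11.7 L/s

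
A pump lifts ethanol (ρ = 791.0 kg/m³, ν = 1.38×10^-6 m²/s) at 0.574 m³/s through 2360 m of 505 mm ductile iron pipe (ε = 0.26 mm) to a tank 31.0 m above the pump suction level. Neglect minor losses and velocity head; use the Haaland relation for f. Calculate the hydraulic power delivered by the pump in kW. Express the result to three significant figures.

V = 4Q/(πD²) = 2.866 m/s; Re = 1.05×10^6; ε/D = 5.15×10^-4; f = 0.01725
h_f = f(L/D)V²/2g = 33.75 m
Total head H = z + h_f = 31.0 + 33.75 = 64.75 m
P_hyd = ρgQH = 791.0·9.81·0.574·64.75 = 288.4 kW

P_hyd ≈ 288 kW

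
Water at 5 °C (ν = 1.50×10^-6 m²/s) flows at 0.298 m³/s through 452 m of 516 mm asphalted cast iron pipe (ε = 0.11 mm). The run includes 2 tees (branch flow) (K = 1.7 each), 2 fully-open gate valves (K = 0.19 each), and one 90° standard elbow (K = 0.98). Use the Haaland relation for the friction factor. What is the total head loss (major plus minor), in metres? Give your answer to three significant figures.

V = 4Q/(πD²) = 1.425 m/s; V²/2g = 0.1035 m
Re = 4.90×10^5, ε/D = 2.13×10^-4 → f = 0.01544 (Haaland)
Major: h_f = f(L/D)·V²/2g = 0.01544·876.0·0.1035 = 1.400 m
Minor: ΣK = 4.76; h_m = ΣK·V²/2g = 0.4927 m
Total H_L = 1.400 + 0.4927 = 1.892 m

H_L ≈ 1.89 m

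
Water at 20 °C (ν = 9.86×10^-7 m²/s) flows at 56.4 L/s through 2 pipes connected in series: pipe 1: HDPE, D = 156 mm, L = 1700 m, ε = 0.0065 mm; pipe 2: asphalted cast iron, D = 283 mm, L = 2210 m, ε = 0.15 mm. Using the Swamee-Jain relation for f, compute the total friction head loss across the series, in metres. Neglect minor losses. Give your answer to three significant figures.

Pipe 1: V = 2.951 m/s, Re = 4.67×10^5, ε/D = 4.17×10^-5, f = 0.01386, h_1 = f(L/D)V²/2g = 67.03 m
Pipe 2: V = 0.8966 m/s, Re = 2.57×10^5, ε/D = 5.30×10^-4, f = 0.01870, h_2 = f(L/D)V²/2g = 5.985 m
Series → Q common, losses add: H = Σh = 73.02 m

H ≈ 73.0 m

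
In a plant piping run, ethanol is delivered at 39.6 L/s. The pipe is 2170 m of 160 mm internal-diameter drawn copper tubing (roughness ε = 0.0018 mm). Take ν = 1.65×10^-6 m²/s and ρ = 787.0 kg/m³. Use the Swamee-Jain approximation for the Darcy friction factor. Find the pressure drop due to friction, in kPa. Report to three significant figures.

Δp ≈ 327 kPa

V = 4Q/(πD²) = 4·0.0396/(π·0.160²) = 1.970 m/s
Re = VD/ν = 1.970·0.160/1.65×10^-6 = 1.91×10^5 → turbulent
ε/D = 0.0018/160 = 1.12×10^-5
Swamee-Jain: f = 0.01577
h_f = f(L/D)V²/(2g) = 0.01577·(2170/0.160)·1.970²/(2·9.81) = 42.30 m
Δp = ρg·h_f = 787.0·9.81·42.30 = 326.5 kPa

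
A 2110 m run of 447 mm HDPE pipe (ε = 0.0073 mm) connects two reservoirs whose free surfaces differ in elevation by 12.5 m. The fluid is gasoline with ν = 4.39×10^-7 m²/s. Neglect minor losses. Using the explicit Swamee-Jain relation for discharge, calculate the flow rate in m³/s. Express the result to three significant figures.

Swamee-Jain (Type II): Q = -0.965·√(gD⁵h_f/L)·ln[ε/(3.7D) + √(3.17ν²L/(gD³h_f))]
√(gD⁵h_f/L) = √(9.81·0.447⁵·12.5/2110) = 0.03220
ε/(3.7D) = 4.41×10^-6; √(3.17ν²L/(gD³h_f)) = 1.08×10^-5
Q = -0.965·0.03220·ln(1.526×10^-5) = 0.3447 m³/s
Check: V = 2.20 m/s, Re = 2.24×10^6, f = 0.01081, h_f = 12.5 m ≈ 12.5 m ✓

Q ≈ 0.345 m³/s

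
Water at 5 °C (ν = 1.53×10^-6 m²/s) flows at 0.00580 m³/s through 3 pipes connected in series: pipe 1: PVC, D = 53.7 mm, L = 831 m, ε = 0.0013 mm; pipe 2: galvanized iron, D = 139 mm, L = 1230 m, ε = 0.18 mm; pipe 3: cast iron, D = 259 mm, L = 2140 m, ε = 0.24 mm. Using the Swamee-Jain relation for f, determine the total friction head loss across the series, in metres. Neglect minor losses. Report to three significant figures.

H ≈ 97.1 m

Pipe 1: V = 2.561 m/s, Re = 8.99×10^4, ε/D = 2.42×10^-5, f = 0.01841, h_1 = f(L/D)V²/2g = 95.21 m
Pipe 2: V = 0.3822 m/s, Re = 3.47×10^4, ε/D = 0.00129, f = 0.02625, h_2 = f(L/D)V²/2g = 1.730 m
Pipe 3: V = 0.1101 m/s, Re = 1.86×10^4, ε/D = 9.27×10^-4, f = 0.02836, h_3 = f(L/D)V²/2g = 0.1447 m
Series → Q common, losses add: H = Σh = 97.08 m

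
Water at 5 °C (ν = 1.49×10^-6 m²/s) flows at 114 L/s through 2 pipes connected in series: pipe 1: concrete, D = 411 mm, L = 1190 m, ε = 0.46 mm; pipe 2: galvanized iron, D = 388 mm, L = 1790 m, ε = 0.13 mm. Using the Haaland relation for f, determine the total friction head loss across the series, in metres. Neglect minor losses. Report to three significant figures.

H ≈ 6.10 m

Pipe 1: V = 0.8593 m/s, Re = 2.37×10^5, ε/D = 0.00112, f = 0.02121, h_1 = f(L/D)V²/2g = 2.311 m
Pipe 2: V = 0.9642 m/s, Re = 2.51×10^5, ε/D = 3.35×10^-4, f = 0.01732, h_2 = f(L/D)V²/2g = 3.785 m
Series → Q common, losses add: H = Σh = 6.096 m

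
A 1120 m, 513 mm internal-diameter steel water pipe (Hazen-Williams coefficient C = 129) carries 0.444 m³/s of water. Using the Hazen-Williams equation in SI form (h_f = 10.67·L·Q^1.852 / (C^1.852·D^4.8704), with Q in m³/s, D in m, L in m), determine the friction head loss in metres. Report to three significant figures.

h_f ≈ 8.46 m

h_f = 10.67·1120·0.444^1.852 / (129^1.852·0.513^4.8704) = 8.460 m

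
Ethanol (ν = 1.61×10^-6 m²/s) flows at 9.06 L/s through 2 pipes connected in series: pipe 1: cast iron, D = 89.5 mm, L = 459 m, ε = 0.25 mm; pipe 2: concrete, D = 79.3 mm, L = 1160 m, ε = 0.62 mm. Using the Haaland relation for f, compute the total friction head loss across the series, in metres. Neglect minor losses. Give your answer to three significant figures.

H ≈ 104 m

Pipe 1: V = 1.440 m/s, Re = 8.01×10^4, ε/D = 0.00279, f = 0.02721, h_1 = f(L/D)V²/2g = 14.75 m
Pipe 2: V = 1.834 m/s, Re = 9.04×10^4, ε/D = 0.00782, f = 0.03572, h_2 = f(L/D)V²/2g = 89.62 m
Series → Q common, losses add: H = Σh = 104.4 m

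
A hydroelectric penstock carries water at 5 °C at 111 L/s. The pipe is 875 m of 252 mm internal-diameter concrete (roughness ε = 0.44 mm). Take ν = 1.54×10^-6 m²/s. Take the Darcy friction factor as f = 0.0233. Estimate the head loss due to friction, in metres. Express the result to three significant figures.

h_f ≈ 20.4 m

V = 4Q/(πD²) = 4·0.111/(π·0.252²) = 2.226 m/s
h_f = f(L/D)V²/(2g) = 0.02330·(875/0.252)·2.226²/(2·9.81) = 20.42 m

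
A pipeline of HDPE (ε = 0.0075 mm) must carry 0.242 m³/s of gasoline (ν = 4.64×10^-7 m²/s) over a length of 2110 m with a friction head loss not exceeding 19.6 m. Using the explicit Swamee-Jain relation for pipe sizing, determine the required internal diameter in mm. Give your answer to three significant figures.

Swamee-Jain (Type III): D = 0.66·[ε^1.25·(LQ²/(gh_f))^4.75 + ν·Q^9.4·(L/(gh_f))^5.2]^0.04
LQ²/(gh_f) = 0.6427; L/(gh_f) = 10.97
Term 1 = ε^1.25·(…)^4.75 = 4.81×10^-8; Term 2 = ν·Q^9.4·(…)^5.2 = 1.92×10^-7
D = 0.66·(4.81×10^-8 + 1.92×10^-7)^0.04 = 0.3587 m = 359 mm
Check: V = 2.39 m/s, Re = 1.85×10^6, f = 0.01119, h_f = 19.2 m ≈ 19.6 m ✓

D ≈ 359 mm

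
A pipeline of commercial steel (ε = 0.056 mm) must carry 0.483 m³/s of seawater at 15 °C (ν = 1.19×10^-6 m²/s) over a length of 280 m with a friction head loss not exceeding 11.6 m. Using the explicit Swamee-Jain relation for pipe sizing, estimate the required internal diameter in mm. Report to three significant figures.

D ≈ 369 mm

Swamee-Jain (Type III): D = 0.66·[ε^1.25·(LQ²/(gh_f))^4.75 + ν·Q^9.4·(L/(gh_f))^5.2]^0.04
LQ²/(gh_f) = 0.5740; L/(gh_f) = 2.461
Term 1 = ε^1.25·(…)^4.75 = 3.47×10^-7; Term 2 = ν·Q^9.4·(…)^5.2 = 1.37×10^-7
D = 0.66·(3.47×10^-7 + 1.37×10^-7)^0.04 = 0.3689 m = 369 mm
Check: V = 4.52 m/s, Re = 1.40×10^6, f = 0.01392, h_f = 11.0 m ≈ 11.6 m ✓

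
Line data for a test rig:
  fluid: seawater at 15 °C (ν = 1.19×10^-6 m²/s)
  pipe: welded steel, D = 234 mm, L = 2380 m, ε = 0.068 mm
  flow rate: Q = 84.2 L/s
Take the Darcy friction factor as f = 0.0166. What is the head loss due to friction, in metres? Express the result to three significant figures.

h_f ≈ 33.0 m

V = 4Q/(πD²) = 4·0.0842/(π·0.234²) = 1.958 m/s
h_f = f(L/D)V²/(2g) = 0.01660·(2380/0.234)·1.958²/(2·9.81) = 32.99 m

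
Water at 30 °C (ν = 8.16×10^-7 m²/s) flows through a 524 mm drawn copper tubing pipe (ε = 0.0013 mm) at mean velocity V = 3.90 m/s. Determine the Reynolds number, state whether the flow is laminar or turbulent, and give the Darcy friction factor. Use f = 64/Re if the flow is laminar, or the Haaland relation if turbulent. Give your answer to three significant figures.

Re = VD/ν = 3.900·0.524/8.16×10^-7 = 2.50×10^6
Re > 4000 → turbulent; ε/D = 2.48×10^-6
Haaland: f = 0.01006

Re ≈ 2.50×10^6; turbulent; f ≈ 0.0101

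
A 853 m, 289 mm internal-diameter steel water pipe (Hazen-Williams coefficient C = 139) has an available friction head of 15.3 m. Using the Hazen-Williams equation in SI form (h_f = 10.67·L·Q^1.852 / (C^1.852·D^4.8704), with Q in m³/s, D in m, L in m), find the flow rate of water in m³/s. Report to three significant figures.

Rearranging: Q = [h_f·C^1.852·D^4.8704 / (10.67·L)]^(1/1.852)
Q = [15.3·139^1.852·0.289^4.8704 / (10.67·853)]^0.540 = 0.1687 m³/s

Q ≈ 0.169 m³/s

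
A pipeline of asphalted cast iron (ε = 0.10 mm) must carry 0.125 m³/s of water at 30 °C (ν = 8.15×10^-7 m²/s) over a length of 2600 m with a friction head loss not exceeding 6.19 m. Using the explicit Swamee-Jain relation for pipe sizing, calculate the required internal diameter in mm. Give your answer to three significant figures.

D ≈ 393 mm

Swamee-Jain (Type III): D = 0.66·[ε^1.25·(LQ²/(gh_f))^4.75 + ν·Q^9.4·(L/(gh_f))^5.2]^0.04
LQ²/(gh_f) = 0.6690; L/(gh_f) = 42.82
Term 1 = ε^1.25·(…)^4.75 = 1.48×10^-6; Term 2 = ν·Q^9.4·(…)^5.2 = 8.06×10^-7
D = 0.66·(1.48×10^-6 + 8.06×10^-7)^0.04 = 0.3926 m = 393 mm
Check: V = 1.03 m/s, Re = 4.97×10^5, f = 0.01601, h_f = 5.76 m ≈ 6.19 m ✓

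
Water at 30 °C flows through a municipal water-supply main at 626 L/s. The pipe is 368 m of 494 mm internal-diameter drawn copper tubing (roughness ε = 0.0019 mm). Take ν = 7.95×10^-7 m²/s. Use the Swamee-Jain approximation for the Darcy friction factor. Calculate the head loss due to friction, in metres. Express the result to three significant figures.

h_f ≈ 4.25 m

V = 4Q/(πD²) = 4·0.626/(π·0.494²) = 3.266 m/s
Re = VD/ν = 3.266·0.494/7.95×10^-7 = 2.03×10^6 → turbulent
ε/D = 0.0019/494 = 3.85×10^-6
Swamee-Jain: f = 0.01049
h_f = f(L/D)V²/(2g) = 0.01049·(368/0.494)·3.266²/(2·9.81) = 4.249 m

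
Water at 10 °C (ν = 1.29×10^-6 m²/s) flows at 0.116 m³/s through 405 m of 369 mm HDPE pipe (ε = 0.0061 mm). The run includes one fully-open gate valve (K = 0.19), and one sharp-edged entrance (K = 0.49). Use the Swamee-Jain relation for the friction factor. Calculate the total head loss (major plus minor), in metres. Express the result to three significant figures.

V = 4Q/(πD²) = 1.085 m/s; V²/2g = 0.05997 m
Re = 3.10×10^5, ε/D = 1.65×10^-5 → f = 0.01448 (Swamee-Jain)
Major: h_f = f(L/D)·V²/2g = 0.01448·1098·0.05997 = 0.9531 m
Minor: ΣK = 0.680; h_m = ΣK·V²/2g = 0.04078 m
Total H_L = 0.9531 + 0.04078 = 0.9939 m

H_L ≈ 0.994 m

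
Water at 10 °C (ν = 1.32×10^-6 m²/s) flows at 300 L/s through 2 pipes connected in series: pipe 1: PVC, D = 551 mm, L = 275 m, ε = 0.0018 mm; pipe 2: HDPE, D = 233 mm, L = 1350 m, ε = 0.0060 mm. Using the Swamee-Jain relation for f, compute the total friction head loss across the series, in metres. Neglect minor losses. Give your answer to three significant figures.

H ≈ 174 m

Pipe 1: V = 1.258 m/s, Re = 5.25×10^5, ε/D = 3.27×10^-6, f = 0.01303, h_1 = f(L/D)V²/2g = 0.5247 m
Pipe 2: V = 7.036 m/s, Re = 1.24×10^6, ε/D = 2.58×10^-5, f = 0.01187, h_2 = f(L/D)V²/2g = 173.5 m
Series → Q common, losses add: H = Σh = 174.1 m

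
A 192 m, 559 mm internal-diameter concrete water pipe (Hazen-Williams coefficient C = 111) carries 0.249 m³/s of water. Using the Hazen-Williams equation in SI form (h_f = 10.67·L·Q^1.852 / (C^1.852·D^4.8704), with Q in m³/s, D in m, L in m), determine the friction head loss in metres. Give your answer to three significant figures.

h_f = 10.67·192·0.249^1.852 / (111^1.852·0.559^4.8704) = 0.4320 m

h_f ≈ 0.432 m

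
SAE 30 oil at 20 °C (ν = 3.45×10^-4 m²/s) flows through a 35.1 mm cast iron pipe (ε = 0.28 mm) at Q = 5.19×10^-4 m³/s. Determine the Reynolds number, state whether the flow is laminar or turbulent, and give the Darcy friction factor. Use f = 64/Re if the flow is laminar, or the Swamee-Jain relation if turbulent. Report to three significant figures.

Re ≈ 54.6; laminar; f = 64/Re ≈ 1.17

V = 4Q/(πD²) = 0.5364 m/s
Re = VD/ν = 0.5364·0.0351/3.45×10^-4 = 54.6
Re < 2300 → laminar → f = 64/Re = 1.173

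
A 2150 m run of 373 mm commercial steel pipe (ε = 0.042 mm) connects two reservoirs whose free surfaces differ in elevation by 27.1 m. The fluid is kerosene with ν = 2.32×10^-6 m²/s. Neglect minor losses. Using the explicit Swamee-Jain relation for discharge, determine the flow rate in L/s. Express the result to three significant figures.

Q ≈ 271 L/s

Swamee-Jain (Type II): Q = -0.965·√(gD⁵h_f/L)·ln[ε/(3.7D) + √(3.17ν²L/(gD³h_f))]
√(gD⁵h_f/L) = √(9.81·0.373⁵·27.1/2150) = 0.02988
ε/(3.7D) = 3.04×10^-5; √(3.17ν²L/(gD³h_f)) = 5.16×10^-5
Q = -0.965·0.02988·ln(8.200×10^-5) = 0.2713 m³/s
Check: V = 2.48 m/s, Re = 3.99×10^5, f = 0.01500, h_f = 27.2 m ≈ 27.1 m ✓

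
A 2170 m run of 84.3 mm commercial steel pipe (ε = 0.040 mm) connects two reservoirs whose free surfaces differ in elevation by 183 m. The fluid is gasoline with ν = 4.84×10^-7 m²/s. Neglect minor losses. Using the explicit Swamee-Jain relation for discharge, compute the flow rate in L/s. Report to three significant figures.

Swamee-Jain (Type II): Q = -0.965·√(gD⁵h_f/L)·ln[ε/(3.7D) + √(3.17ν²L/(gD³h_f))]
√(gD⁵h_f/L) = √(9.81·0.0843⁵·183/2170) = 0.001877
ε/(3.7D) = 1.28×10^-4; √(3.17ν²L/(gD³h_f)) = 3.87×10^-5
Q = -0.965·0.001877·ln(1.670×10^-4) = 0.01575 m³/s
Check: V = 2.82 m/s, Re = 4.92×10^5, f = 0.01763, h_f = 184 m ≈ 183 m ✓

Q ≈ 15.8 L/s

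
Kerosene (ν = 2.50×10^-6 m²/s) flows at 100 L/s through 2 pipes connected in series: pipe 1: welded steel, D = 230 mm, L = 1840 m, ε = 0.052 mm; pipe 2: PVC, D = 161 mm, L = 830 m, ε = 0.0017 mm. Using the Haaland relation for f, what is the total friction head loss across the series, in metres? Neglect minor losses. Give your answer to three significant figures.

Pipe 1: V = 2.407 m/s, Re = 2.21×10^5, ε/D = 2.26×10^-4, f = 0.01683, h_1 = f(L/D)V²/2g = 39.75 m
Pipe 2: V = 4.912 m/s, Re = 3.16×10^5, ε/D = 1.06×10^-5, f = 0.01429, h_2 = f(L/D)V²/2g = 90.59 m
Series → Q common, losses add: H = Σh = 130.3 m

H ≈ 130 m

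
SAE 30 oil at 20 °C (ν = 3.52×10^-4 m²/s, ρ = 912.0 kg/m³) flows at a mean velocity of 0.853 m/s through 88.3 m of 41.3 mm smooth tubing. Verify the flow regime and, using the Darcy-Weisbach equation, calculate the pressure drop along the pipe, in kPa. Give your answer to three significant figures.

Re = VD/ν = 0.853·0.04130/3.52×10^-4 = 100 → laminar (Re < 2300)
f = 64/Re = 0.6395
h_f = f(L/D)V²/(2g) = 0.6395·(88.3/0.04130)·0.853²/(2·9.81) = 50.70 m
Δp = ρg·h_f = 912.0·9.81·50.70 = 453.6 kPa

Δp ≈ 454 kPa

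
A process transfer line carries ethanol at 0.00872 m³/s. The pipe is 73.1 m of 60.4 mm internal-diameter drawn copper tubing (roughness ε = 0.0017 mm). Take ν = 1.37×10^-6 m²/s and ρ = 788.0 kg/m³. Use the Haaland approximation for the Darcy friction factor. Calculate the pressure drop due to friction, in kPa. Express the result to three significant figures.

Δp ≈ 74.7 kPa

V = 4Q/(πD²) = 4·0.00872/(π·0.0604²) = 3.043 m/s
Re = VD/ν = 3.043·0.0604/1.37×10^-6 = 1.34×10^5 → turbulent
ε/D = 0.0017/60.4 = 2.81×10^-5
Haaland: f = 0.01692
h_f = f(L/D)V²/(2g) = 0.01692·(73.1/0.0604)·3.043²/(2·9.81) = 9.664 m
Δp = ρg·h_f = 788.0·9.81·9.664 = 74.71 kPa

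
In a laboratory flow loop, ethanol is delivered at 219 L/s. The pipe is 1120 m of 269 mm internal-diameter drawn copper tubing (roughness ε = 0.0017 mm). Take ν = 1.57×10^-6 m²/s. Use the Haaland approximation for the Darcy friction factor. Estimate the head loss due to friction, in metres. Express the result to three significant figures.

h_f ≈ 39.5 m

V = 4Q/(πD²) = 4·0.219/(π·0.269²) = 3.853 m/s
Re = VD/ν = 3.853·0.269/1.57×10^-6 = 6.60×10^5 → turbulent
ε/D = 0.0017/269 = 6.32×10^-6
Haaland: f = 0.01252
h_f = f(L/D)V²/(2g) = 0.01252·(1120/0.269)·3.853²/(2·9.81) = 39.46 m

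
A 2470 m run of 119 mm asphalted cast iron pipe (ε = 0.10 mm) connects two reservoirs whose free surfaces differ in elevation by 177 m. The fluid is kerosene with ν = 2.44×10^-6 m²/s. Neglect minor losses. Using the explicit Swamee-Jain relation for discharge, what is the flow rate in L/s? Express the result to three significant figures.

Q ≈ 31.4 L/s

Swamee-Jain (Type II): Q = -0.965·√(gD⁵h_f/L)·ln[ε/(3.7D) + √(3.17ν²L/(gD³h_f))]
√(gD⁵h_f/L) = √(9.81·0.119⁵·177/2470) = 0.004096
ε/(3.7D) = 2.27×10^-4; √(3.17ν²L/(gD³h_f)) = 1.26×10^-4
Q = -0.965·0.004096·ln(3.533×10^-4) = 0.03141 m³/s
Check: V = 2.82 m/s, Re = 1.38×10^5, f = 0.02113, h_f = 178 m ≈ 177 m ✓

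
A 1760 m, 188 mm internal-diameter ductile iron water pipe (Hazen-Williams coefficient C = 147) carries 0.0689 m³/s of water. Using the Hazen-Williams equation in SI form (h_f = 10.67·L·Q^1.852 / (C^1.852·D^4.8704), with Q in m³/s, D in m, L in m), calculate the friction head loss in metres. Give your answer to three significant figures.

h_f ≈ 44.0 m

h_f = 10.67·1760·0.0689^1.852 / (147^1.852·0.188^4.8704) = 43.99 m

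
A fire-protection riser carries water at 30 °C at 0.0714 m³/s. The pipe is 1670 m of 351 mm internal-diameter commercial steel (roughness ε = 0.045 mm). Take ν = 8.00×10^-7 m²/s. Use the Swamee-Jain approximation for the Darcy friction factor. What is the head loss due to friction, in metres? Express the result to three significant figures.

V = 4Q/(πD²) = 4·0.0714/(π·0.351²) = 0.7379 m/s
Re = VD/ν = 0.7379·0.351/8.00×10^-7 = 3.24×10^5 → turbulent
ε/D = 0.045/351 = 1.28×10^-4
Swamee-Jain: f = 0.01555
h_f = f(L/D)V²/(2g) = 0.01555·(1670/0.351)·0.7379²/(2·9.81) = 2.053 m

h_f ≈ 2.05 m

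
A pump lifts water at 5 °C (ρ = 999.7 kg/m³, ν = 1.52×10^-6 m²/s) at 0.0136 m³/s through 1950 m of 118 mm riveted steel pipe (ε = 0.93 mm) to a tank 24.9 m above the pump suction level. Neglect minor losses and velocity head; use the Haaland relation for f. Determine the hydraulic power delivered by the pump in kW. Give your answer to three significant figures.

P_hyd ≈ 9.53 kW

V = 4Q/(πD²) = 1.244 m/s; Re = 9.65×10^4; ε/D = 0.00788; f = 0.03576
h_f = f(L/D)V²/2g = 46.59 m
Total head H = z + h_f = 24.9 + 46.59 = 71.49 m
P_hyd = ρgQH = 999.7·9.81·0.0136·71.49 = 9.535 kW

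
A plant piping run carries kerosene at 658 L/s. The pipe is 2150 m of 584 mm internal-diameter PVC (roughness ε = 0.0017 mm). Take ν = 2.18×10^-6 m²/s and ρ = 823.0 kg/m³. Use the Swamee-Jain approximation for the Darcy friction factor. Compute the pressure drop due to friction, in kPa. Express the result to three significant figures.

V = 4Q/(πD²) = 4·0.658/(π·0.584²) = 2.456 m/s
Re = VD/ν = 2.456·0.584/2.18×10^-6 = 6.58×10^5 → turbulent
ε/D = 0.0017/584 = 2.91×10^-6
Swamee-Jain: f = 0.01253
h_f = f(L/D)V²/(2g) = 0.01253·(2150/0.584)·2.456²/(2·9.81) = 14.18 m
Δp = ρg·h_f = 823.0·9.81·14.18 = 114.5 kPa

Δp ≈ 115 kPa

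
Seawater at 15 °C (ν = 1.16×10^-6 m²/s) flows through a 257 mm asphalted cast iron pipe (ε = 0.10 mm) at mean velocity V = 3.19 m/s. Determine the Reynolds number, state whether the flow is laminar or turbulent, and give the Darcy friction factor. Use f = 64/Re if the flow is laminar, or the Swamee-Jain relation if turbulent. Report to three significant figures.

Re ≈ 7.07×10^5; turbulent; f ≈ 0.0167

Re = VD/ν = 3.190·0.257/1.16×10^-6 = 7.07×10^5
Re > 4000 → turbulent; ε/D = 3.89×10^-4
Swamee-Jain: f = 0.01673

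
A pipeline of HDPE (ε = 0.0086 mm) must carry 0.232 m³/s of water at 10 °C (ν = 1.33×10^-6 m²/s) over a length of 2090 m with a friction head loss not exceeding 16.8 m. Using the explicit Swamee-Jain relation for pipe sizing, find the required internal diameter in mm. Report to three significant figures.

D ≈ 378 mm

Swamee-Jain (Type III): D = 0.66·[ε^1.25·(LQ²/(gh_f))^4.75 + ν·Q^9.4·(L/(gh_f))^5.2]^0.04
LQ²/(gh_f) = 0.6826; L/(gh_f) = 12.68
Term 1 = ε^1.25·(…)^4.75 = 7.59×10^-8; Term 2 = ν·Q^9.4·(…)^5.2 = 7.87×10^-7
D = 0.66·(7.59×10^-8 + 7.87×10^-7)^0.04 = 0.3776 m = 378 mm
Check: V = 2.07 m/s, Re = 5.88×10^5, f = 0.01311, h_f = 15.9 m ≈ 16.8 m ✓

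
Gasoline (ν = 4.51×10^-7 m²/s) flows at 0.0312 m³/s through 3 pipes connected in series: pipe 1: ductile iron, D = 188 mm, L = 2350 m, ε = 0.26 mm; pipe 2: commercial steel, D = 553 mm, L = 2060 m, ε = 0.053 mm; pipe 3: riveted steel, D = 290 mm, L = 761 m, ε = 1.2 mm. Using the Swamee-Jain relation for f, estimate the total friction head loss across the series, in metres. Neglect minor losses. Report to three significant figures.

Pipe 1: V = 1.124 m/s, Re = 4.69×10^5, ε/D = 0.00138, f = 0.02191, h_1 = f(L/D)V²/2g = 17.64 m
Pipe 2: V = 0.1299 m/s, Re = 1.59×10^5, ε/D = 9.58×10^-5, f = 0.01697, h_2 = f(L/D)V²/2g = 0.05438 m
Pipe 3: V = 0.4724 m/s, Re = 3.04×10^5, ε/D = 0.00414, f = 0.02920, h_3 = f(L/D)V²/2g = 0.8713 m
Series → Q common, losses add: H = Σh = 18.56 m

H ≈ 18.6 m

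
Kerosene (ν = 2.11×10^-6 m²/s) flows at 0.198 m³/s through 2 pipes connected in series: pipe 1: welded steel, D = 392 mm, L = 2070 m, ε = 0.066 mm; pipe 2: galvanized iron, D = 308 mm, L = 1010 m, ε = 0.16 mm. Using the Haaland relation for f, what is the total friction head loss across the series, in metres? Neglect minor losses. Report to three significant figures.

Pipe 1: V = 1.641 m/s, Re = 3.05×10^5, ε/D = 1.68×10^-4, f = 0.01578, h_1 = f(L/D)V²/2g = 11.43 m
Pipe 2: V = 2.658 m/s, Re = 3.88×10^5, ε/D = 5.19×10^-4, f = 0.01792, h_2 = f(L/D)V²/2g = 21.15 m
Series → Q common, losses add: H = Σh = 32.58 m

H ≈ 32.6 m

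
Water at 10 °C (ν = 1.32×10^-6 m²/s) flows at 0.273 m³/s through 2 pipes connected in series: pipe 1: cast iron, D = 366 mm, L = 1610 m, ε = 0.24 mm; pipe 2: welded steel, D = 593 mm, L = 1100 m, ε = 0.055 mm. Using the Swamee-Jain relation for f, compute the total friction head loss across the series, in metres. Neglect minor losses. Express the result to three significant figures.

Pipe 1: V = 2.595 m/s, Re = 7.19×10^5, ε/D = 6.56×10^-4, f = 0.01844, h_1 = f(L/D)V²/2g = 27.84 m
Pipe 2: V = 0.9885 m/s, Re = 4.44×10^5, ε/D = 9.27×10^-5, f = 0.01459, h_2 = f(L/D)V²/2g = 1.348 m
Series → Q common, losses add: H = Σh = 29.19 m

H ≈ 29.2 m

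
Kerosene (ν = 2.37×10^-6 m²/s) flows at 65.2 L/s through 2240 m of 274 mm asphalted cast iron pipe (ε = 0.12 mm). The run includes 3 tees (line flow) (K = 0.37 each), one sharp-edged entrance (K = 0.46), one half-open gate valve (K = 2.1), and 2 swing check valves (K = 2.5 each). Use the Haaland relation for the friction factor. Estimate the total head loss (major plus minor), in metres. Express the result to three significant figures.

H_L ≈ 10.3 m

V = 4Q/(πD²) = 1.106 m/s; V²/2g = 0.06232 m
Re = 1.28×10^5, ε/D = 4.38×10^-4 → f = 0.01920 (Haaland)
Major: h_f = f(L/D)·V²/2g = 0.01920·8175·0.06232 = 9.779 m
Minor: ΣK = 8.67; h_m = ΣK·V²/2g = 0.5403 m
Total H_L = 9.779 + 0.5403 = 10.32 m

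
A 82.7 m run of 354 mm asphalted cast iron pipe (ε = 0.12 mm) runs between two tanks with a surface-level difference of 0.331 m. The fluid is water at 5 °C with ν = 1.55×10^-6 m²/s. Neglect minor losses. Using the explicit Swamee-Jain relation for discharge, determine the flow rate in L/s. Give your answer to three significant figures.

Swamee-Jain (Type II): Q = -0.965·√(gD⁵h_f/L)·ln[ε/(3.7D) + √(3.17ν²L/(gD³h_f))]
√(gD⁵h_f/L) = √(9.81·0.354⁵·0.331/82.7) = 0.01477
ε/(3.7D) = 9.16×10^-5; √(3.17ν²L/(gD³h_f)) = 6.61×10^-5
Q = -0.965·0.01477·ln(1.577×10^-4) = 0.1248 m³/s
Check: V = 1.27 m/s, Re = 2.90×10^5, f = 0.01738, h_f = 0.333 m ≈ 0.331 m ✓

Q ≈ 125 L/s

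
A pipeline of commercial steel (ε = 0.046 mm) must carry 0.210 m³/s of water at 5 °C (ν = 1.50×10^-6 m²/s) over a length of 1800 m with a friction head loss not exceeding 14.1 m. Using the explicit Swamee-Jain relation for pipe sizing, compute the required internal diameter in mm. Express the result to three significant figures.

D ≈ 374 mm

Swamee-Jain (Type III): D = 0.66·[ε^1.25·(LQ²/(gh_f))^4.75 + ν·Q^9.4·(L/(gh_f))^5.2]^0.04
LQ²/(gh_f) = 0.5739; L/(gh_f) = 13.01
Term 1 = ε^1.25·(…)^4.75 = 2.71×10^-7; Term 2 = ν·Q^9.4·(…)^5.2 = 3.98×10^-7
D = 0.66·(2.71×10^-7 + 3.98×10^-7)^0.04 = 0.3737 m = 374 mm
Check: V = 1.91 m/s, Re = 4.77×10^5, f = 0.01481, h_f = 13.3 m ≈ 14.1 m ✓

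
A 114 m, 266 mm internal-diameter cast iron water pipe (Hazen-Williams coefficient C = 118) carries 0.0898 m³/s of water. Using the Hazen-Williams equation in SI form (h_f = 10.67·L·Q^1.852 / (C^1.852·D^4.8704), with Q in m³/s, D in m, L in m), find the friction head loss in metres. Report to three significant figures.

h_f = 10.67·114·0.0898^1.852 / (118^1.852·0.266^4.8704) = 1.290 m

h_f ≈ 1.29 m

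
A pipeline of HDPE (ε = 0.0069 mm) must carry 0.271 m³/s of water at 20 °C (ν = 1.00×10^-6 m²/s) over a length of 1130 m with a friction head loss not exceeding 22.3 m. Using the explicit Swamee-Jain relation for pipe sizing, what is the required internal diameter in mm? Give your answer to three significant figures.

D ≈ 329 mm

Swamee-Jain (Type III): D = 0.66·[ε^1.25·(LQ²/(gh_f))^4.75 + ν·Q^9.4·(L/(gh_f))^5.2]^0.04
LQ²/(gh_f) = 0.3794; L/(gh_f) = 5.165
Term 1 = ε^1.25·(…)^4.75 = 3.54×10^-9; Term 2 = ν·Q^9.4·(…)^5.2 = 2.39×10^-8
D = 0.66·(3.54×10^-9 + 2.39×10^-8)^0.04 = 0.3289 m = 329 mm
Check: V = 3.19 m/s, Re = 1.05×10^6, f = 0.01202, h_f = 21.4 m ≈ 22.3 m ✓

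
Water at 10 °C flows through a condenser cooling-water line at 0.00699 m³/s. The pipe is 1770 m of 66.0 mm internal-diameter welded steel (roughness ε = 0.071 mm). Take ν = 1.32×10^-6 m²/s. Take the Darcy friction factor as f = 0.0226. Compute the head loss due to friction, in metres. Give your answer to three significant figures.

V = 4Q/(πD²) = 4·0.00699/(π·0.0660²) = 2.043 m/s
h_f = f(L/D)V²/(2g) = 0.02260·(1770/0.0660)·2.043²/(2·9.81) = 129.0 m

h_f ≈ 129 m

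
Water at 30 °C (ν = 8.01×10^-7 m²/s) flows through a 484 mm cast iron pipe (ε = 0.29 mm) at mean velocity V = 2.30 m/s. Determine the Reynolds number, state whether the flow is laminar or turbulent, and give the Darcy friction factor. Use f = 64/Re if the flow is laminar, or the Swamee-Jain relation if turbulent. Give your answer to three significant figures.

Re ≈ 1.39×10^6; turbulent; f ≈ 0.0178

Re = VD/ν = 2.300·0.484/8.01×10^-7 = 1.39×10^6
Re > 4000 → turbulent; ε/D = 5.99×10^-4
Swamee-Jain: f = 0.01780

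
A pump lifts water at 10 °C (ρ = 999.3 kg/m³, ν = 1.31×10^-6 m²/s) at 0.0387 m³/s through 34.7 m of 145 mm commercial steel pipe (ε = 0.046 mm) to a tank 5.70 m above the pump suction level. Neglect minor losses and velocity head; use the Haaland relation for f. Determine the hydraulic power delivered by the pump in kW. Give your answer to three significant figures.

P_hyd ≈ 2.60 kW

V = 4Q/(πD²) = 2.344 m/s; Re = 2.59×10^5; ε/D = 3.17×10^-4; f = 0.01715
h_f = f(L/D)V²/2g = 1.149 m
Total head H = z + h_f = 5.70 + 1.149 = 6.849 m
P_hyd = ρgQH = 999.3·9.81·0.0387·6.849 = 2.598 kW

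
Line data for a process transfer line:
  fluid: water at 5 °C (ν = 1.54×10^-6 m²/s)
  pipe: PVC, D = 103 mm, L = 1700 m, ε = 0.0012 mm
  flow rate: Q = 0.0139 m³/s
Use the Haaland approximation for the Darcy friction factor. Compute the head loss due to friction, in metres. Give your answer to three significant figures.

V = 4Q/(πD²) = 4·0.0139/(π·0.103²) = 1.668 m/s
Re = VD/ν = 1.668·0.103/1.54×10^-6 = 1.12×10^5 → turbulent
ε/D = 0.0012/103 = 1.17×10^-5
Haaland: f = 0.01747
h_f = f(L/D)V²/(2g) = 0.01747·(1700/0.103)·1.668²/(2·9.81) = 40.90 m

h_f ≈ 40.9 m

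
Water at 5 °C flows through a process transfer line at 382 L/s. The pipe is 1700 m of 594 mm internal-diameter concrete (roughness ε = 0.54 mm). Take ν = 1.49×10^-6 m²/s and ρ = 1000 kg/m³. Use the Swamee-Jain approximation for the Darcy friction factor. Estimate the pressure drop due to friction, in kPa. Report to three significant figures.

V = 4Q/(πD²) = 4·0.382/(π·0.594²) = 1.378 m/s
Re = VD/ν = 1.378·0.594/1.49×10^-6 = 5.50×10^5 → turbulent
ε/D = 0.54/594 = 9.09×10^-4
Swamee-Jain: f = 0.01989
h_f = f(L/D)V²/(2g) = 0.01989·(1700/0.594)·1.378²/(2·9.81) = 5.513 m
Δp = ρg·h_f = 1000·9.81·5.513 = 54.08 kPa

Δp ≈ 54.1 kPa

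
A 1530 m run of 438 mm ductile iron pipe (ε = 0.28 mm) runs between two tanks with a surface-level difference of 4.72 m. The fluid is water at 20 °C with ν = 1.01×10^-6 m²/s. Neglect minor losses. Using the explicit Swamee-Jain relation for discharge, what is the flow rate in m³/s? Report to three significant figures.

Swamee-Jain (Type II): Q = -0.965·√(gD⁵h_f/L)·ln[ε/(3.7D) + √(3.17ν²L/(gD³h_f))]
√(gD⁵h_f/L) = √(9.81·0.438⁵·4.72/1530) = 0.02209
ε/(3.7D) = 1.73×10^-4; √(3.17ν²L/(gD³h_f)) = 3.57×10^-5
Q = -0.965·0.02209·ln(2.084×10^-4) = 0.1807 m³/s
Check: V = 1.20 m/s, Re = 5.20×10^5, f = 0.01856, h_f = 4.75 m ≈ 4.72 m ✓

Q ≈ 0.181 m³/s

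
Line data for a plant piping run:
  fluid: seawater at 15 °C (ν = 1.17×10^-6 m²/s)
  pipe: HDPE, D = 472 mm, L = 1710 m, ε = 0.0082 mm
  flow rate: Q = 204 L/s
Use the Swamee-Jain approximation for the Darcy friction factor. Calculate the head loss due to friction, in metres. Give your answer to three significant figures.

V = 4Q/(πD²) = 4·0.204/(π·0.472²) = 1.166 m/s
Re = VD/ν = 1.166·0.472/1.17×10^-6 = 4.70×10^5 → turbulent
ε/D = 0.0082/472 = 1.74×10^-5
Swamee-Jain: f = 0.01350
h_f = f(L/D)V²/(2g) = 0.01350·(1710/0.472)·1.166²/(2·9.81) = 3.389 m

h_f ≈ 3.39 m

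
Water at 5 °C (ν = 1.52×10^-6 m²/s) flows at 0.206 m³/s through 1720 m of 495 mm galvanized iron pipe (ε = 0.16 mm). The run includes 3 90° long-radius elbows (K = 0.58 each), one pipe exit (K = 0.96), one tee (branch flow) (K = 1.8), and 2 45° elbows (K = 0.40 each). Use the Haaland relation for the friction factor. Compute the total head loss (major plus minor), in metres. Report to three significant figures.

V = 4Q/(πD²) = 1.070 m/s; V²/2g = 0.05840 m
Re = 3.49×10^5, ε/D = 3.23×10^-4 → f = 0.01675 (Haaland)
Major: h_f = f(L/D)·V²/2g = 0.01675·3475·0.05840 = 3.400 m
Minor: ΣK = 5.30; h_m = ΣK·V²/2g = 0.3095 m
Total H_L = 3.400 + 0.3095 = 3.710 m

H_L ≈ 3.71 m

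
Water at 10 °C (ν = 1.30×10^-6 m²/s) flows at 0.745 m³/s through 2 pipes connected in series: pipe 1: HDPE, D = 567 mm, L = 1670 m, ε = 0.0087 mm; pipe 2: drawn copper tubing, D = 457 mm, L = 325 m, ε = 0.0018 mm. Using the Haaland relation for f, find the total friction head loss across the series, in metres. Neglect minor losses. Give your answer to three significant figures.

Pipe 1: V = 2.951 m/s, Re = 1.29×10^6, ε/D = 1.53×10^-5, f = 0.01145, h_1 = f(L/D)V²/2g = 14.96 m
Pipe 2: V = 4.542 m/s, Re = 1.60×10^6, ε/D = 3.94×10^-6, f = 0.01082, h_2 = f(L/D)V²/2g = 8.089 m
Series → Q common, losses add: H = Σh = 23.05 m

H ≈ 23.1 m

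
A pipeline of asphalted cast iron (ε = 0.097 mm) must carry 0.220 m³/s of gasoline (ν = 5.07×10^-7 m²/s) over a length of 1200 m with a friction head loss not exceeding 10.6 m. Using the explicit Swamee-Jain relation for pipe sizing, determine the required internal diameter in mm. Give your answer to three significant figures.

Swamee-Jain (Type III): D = 0.66·[ε^1.25·(LQ²/(gh_f))^4.75 + ν·Q^9.4·(L/(gh_f))^5.2]^0.04
LQ²/(gh_f) = 0.5585; L/(gh_f) = 11.54
Term 1 = ε^1.25·(…)^4.75 = 6.05×10^-7; Term 2 = ν·Q^9.4·(…)^5.2 = 1.11×10^-7
D = 0.66·(6.05×10^-7 + 1.11×10^-7)^0.04 = 0.3748 m = 375 mm
Check: V = 1.99 m/s, Re = 1.47×10^6, f = 0.01513, h_f = 9.82 m ≈ 10.6 m ✓

D ≈ 375 mm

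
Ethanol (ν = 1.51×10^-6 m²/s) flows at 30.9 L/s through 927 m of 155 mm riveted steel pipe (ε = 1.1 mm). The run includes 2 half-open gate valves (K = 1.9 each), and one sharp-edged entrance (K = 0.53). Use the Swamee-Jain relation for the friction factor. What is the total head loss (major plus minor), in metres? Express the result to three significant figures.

H_L ≈ 28.8 m

V = 4Q/(πD²) = 1.638 m/s; V²/2g = 0.1367 m
Re = 1.68×10^5, ε/D = 0.00710 → f = 0.03449 (Swamee-Jain)
Major: h_f = f(L/D)·V²/2g = 0.03449·5981·0.1367 = 28.20 m
Minor: ΣK = 4.33; h_m = ΣK·V²/2g = 0.5918 m
Total H_L = 28.20 + 0.5918 = 28.79 m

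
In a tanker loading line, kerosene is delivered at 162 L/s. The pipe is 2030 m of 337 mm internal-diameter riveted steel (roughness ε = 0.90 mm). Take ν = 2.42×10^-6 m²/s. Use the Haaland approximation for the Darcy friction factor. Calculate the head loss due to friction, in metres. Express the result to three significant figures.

h_f ≈ 26.2 m

V = 4Q/(πD²) = 4·0.162/(π·0.337²) = 1.816 m/s
Re = VD/ν = 1.816·0.337/2.42×10^-6 = 2.53×10^5 → turbulent
ε/D = 0.90/337 = 0.00267
Haaland: f = 0.02590
h_f = f(L/D)V²/(2g) = 0.02590·(2030/0.337)·1.816²/(2·9.81) = 26.23 m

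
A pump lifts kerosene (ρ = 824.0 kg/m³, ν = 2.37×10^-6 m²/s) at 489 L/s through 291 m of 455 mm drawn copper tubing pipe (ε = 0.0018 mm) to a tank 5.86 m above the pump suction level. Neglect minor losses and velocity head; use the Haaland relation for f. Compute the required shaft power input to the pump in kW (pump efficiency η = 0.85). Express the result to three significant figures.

P_shaft ≈ 44.8 kW

V = 4Q/(πD²) = 3.007 m/s; Re = 5.77×10^5; ε/D = 3.96×10^-6; f = 0.01278
h_f = f(L/D)V²/2g = 3.768 m
Total head H = z + h_f = 5.86 + 3.768 = 9.628 m
P_hyd = ρgQH = 824.0·9.81·0.489·9.628 = 38.06 kW
P_shaft = P_hyd/η = 38.06/0.85 = 44.77 kW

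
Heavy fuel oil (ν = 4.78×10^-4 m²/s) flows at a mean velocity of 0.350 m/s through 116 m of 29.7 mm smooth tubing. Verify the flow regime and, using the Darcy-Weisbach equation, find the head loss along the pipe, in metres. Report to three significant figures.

Re = VD/ν = 0.350·0.02970/4.78×10^-4 = 21.7 → laminar (Re < 2300)
f = 64/Re = 2.943
h_f = f(L/D)V²/(2g) = 2.943·(116/0.02970)·0.350²/(2·9.81) = 71.77 m

h_f ≈ 71.8 m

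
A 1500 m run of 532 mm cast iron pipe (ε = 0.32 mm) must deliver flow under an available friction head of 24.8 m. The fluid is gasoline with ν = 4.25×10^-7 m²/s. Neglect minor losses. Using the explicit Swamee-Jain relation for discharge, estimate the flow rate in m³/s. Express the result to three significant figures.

Q ≈ 0.698 m³/s

Swamee-Jain (Type II): Q = -0.965·√(gD⁵h_f/L)·ln[ε/(3.7D) + √(3.17ν²L/(gD³h_f))]
√(gD⁵h_f/L) = √(9.81·0.532⁵·24.8/1500) = 0.08314
ε/(3.7D) = 1.63×10^-4; √(3.17ν²L/(gD³h_f)) = 4.84×10^-6
Q = -0.965·0.08314·ln(1.674×10^-4) = 0.6976 m³/s
Check: V = 3.14 m/s, Re = 3.93×10^6, f = 0.01758, h_f = 24.9 m ≈ 24.8 m ✓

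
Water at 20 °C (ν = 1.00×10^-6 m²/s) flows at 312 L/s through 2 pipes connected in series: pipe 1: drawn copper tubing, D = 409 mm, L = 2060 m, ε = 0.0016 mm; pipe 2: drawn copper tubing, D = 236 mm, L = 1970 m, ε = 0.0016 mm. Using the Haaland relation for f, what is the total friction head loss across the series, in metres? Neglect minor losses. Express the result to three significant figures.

Pipe 1: V = 2.375 m/s, Re = 9.71×10^5, ε/D = 3.91×10^-6, f = 0.01171, h_1 = f(L/D)V²/2g = 16.95 m
Pipe 2: V = 7.132 m/s, Re = 1.68×10^6, ε/D = 6.78×10^-6, f = 0.01081, h_2 = f(L/D)V²/2g = 233.9 m
Series → Q common, losses add: H = Σh = 250.9 m

H ≈ 251 m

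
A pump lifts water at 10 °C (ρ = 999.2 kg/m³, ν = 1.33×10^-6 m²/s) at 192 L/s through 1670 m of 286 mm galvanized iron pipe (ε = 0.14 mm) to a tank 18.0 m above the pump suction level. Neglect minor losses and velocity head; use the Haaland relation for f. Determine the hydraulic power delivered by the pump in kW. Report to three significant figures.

V = 4Q/(πD²) = 2.989 m/s; Re = 6.43×10^5; ε/D = 4.90×10^-4; f = 0.01733
h_f = f(L/D)V²/2g = 46.08 m
Total head H = z + h_f = 18.0 + 46.08 = 64.08 m
P_hyd = ρgQH = 999.2·9.81·0.192·64.08 = 120.6 kW

P_hyd ≈ 121 kW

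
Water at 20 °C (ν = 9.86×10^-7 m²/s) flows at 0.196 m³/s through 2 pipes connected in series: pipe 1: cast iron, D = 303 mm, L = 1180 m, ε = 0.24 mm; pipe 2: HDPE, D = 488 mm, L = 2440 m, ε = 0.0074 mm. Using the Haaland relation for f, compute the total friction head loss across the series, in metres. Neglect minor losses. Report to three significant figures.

Pipe 1: V = 2.718 m/s, Re = 8.35×10^5, ε/D = 7.92×10^-4, f = 0.01898, h_1 = f(L/D)V²/2g = 27.84 m
Pipe 2: V = 1.048 m/s, Re = 5.19×10^5, ε/D = 1.52×10^-5, f = 0.01316, h_2 = f(L/D)V²/2g = 3.682 m
Series → Q common, losses add: H = Σh = 31.52 m

H ≈ 31.5 m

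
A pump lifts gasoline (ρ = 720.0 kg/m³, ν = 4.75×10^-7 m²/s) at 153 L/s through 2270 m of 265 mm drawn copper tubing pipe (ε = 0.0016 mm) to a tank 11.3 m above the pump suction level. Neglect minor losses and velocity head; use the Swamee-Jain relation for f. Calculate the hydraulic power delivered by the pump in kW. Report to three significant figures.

V = 4Q/(πD²) = 2.774 m/s; Re = 1.55×10^6; ε/D = 6.04×10^-6; f = 0.01100
h_f = f(L/D)V²/2g = 36.94 m
Total head H = z + h_f = 11.3 + 36.94 = 48.24 m
P_hyd = ρgQH = 720.0·9.81·0.153·48.24 = 52.14 kW

P_hyd ≈ 52.1 kW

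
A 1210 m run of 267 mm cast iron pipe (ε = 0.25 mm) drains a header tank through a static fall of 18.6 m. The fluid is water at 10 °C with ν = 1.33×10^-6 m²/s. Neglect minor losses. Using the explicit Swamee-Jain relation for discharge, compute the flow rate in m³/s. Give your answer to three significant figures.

Q ≈ 0.112 m³/s

Swamee-Jain (Type II): Q = -0.965·√(gD⁵h_f/L)·ln[ε/(3.7D) + √(3.17ν²L/(gD³h_f))]
√(gD⁵h_f/L) = √(9.81·0.267⁵·18.6/1210) = 0.01430
ε/(3.7D) = 2.53×10^-4; √(3.17ν²L/(gD³h_f)) = 4.42×10^-5
Q = -0.965·0.01430·ln(2.973×10^-4) = 0.1121 m³/s
Check: V = 2.00 m/s, Re = 4.02×10^5, f = 0.02023, h_f = 18.7 m ≈ 18.6 m ✓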